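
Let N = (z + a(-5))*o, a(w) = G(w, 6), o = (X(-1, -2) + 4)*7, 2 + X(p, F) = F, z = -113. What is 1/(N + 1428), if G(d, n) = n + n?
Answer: 1/1428 ≈ 0.00070028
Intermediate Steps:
G(d, n) = 2*n
X(p, F) = -2 + F
o = 0 (o = ((-2 - 2) + 4)*7 = (-4 + 4)*7 = 0*7 = 0)
a(w) = 12 (a(w) = 2*6 = 12)
N = 0 (N = (-113 + 12)*0 = -101*0 = 0)
1/(N + 1428) = 1/(0 + 1428) = 1/1428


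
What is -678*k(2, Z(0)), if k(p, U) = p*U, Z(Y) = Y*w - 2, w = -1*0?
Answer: 2712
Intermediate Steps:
w = 0
Z(Y) = -2 (Z(Y) = Y*0 - 2 = 0 - 2 = -2)
k(p, U) = U*p
-678*k(2, Z(0)) = -(-1356)*2 = -678*(-4) = 2712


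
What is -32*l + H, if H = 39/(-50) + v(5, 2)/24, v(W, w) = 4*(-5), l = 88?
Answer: -211321/75 ≈ -2817.6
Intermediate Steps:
v(W, w) = -20
H = -121/75 (H = 39/(-50) - 20/24 = 39*(-1/50) - 20*1/24 = -39/50 - ⅚ = -121/75 ≈ -1.6133)
-32*l + H = -32*88 - 121/75 = -2816 - 121/75 = -211321/75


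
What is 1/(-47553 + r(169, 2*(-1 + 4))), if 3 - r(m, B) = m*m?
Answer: -1/76111 ≈ -1.3139e-5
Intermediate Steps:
r(m, B) = 3 - m² (r(m, B) = 3 - m*m = 3 - m²)
1/(-47553 + r(169, 2*(-1 + 4))) = 1/(-47553 + (3 - 1*169²)) = 1/(-47553 + (3 - 1*28561)) = 1/(-47553 + (3 - 28561)) = 1/(-47553 - 28558) = 1/(-76111) = -1/76111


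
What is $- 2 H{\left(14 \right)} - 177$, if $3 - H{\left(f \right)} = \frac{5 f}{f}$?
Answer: $-173$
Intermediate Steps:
$H{\left(f \right)} = -2$ ($H{\left(f \right)} = 3 - \frac{5 f}{f} = 3 - 5 = -2$)
$- 2 H{\left(14 \right)} - 177 = \left(-2\right) \left(-2\right) - 177 = 4 - 177 = -173$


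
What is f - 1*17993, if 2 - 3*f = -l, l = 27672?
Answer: -26305/3 ≈ -8768.3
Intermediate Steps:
f = 27674/3 (f = 2/3 - (-1)*27672/3 = 2/3 - 1/3*(-27672) = 2/3 + 9224 = 27674/3 ≈ 9224.7)
f - 1*17993 = 27674/3 - 1*17993 = 27674/3 - 17993 = -26305/3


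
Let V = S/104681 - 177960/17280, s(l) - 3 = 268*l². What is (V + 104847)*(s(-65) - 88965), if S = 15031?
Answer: 824402551181120081/7537032 ≈ 1.0938e+11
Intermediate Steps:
s(l) = 3 + 268*l²
V = -153077459/15074064 (V = 15031/104681 - 177960/17280 = 15031*(1/104681) - 177960*1/17280 = 15031/104681 - 1483/144 = -153077459/15074064 ≈ -10.155)
(V + 104847)*(s(-65) - 88965) = (-153077459/15074064 + 104847)*((3 + 268*(-65)²) - 88965) = 1580317310749*((3 + 268*4225) - 88965)/15074064 = 1580317310749*((3 + 1132300) - 88965)/15074064 = 1580317310749*(1132303 - 88965)/15074064 = (1580317310749/15074064)*1043338 = 824402551181120081/7537032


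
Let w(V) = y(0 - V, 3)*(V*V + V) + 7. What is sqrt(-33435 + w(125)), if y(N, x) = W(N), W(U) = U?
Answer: I*sqrt(2002178) ≈ 1415.0*I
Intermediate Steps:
y(N, x) = N
w(V) = 7 - V*(V + V**2) (w(V) = (0 - V)*(V*V + V) + 7 = (-V)*(V**2 + V) + 7 = (-V)*(V + V**2) + 7 = -V*(V + V**2) + 7 = 7 - V*(V + V**2))
sqrt(-33435 + w(125)) = sqrt(-33435 + (7 - 1*125**2 - 1*125**3)) = sqrt(-33435 + (7 - 1*15625 - 1*1953125)) = sqrt(-33435 + (7 - 15625 - 1953125)) = sqrt(-33435 - 1968743) = sqrt(-2002178) = I*sqrt(2002178)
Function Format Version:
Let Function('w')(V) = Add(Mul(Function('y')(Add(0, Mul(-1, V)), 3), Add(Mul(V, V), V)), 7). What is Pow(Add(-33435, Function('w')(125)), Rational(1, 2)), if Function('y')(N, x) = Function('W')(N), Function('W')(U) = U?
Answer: Mul(I, Pow(2002178, Rational(1, 2))) ≈ Mul(1415.0, I)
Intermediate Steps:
Function('y')(N, x) = N
Function('w')(V) = Add(7, Mul(-1, V, Add(V, Pow(V, 2)))) (Function('w')(V) = Add(Mul(Add(0, Mul(-1, V)), Add(Mul(V, V), V)), 7) = Add(Mul(Mul(-1, V), Add(Pow(V, 2), V)), 7) = Add(Mul(Mul(-1, V), Add(V, Pow(V, 2))), 7) = Add(Mul(-1, V, Add(V, Pow(V, 2))), 7) = Add(7, Mul(-1, V, Add(V, Pow(V, 2)))))
Pow(Add(-33435, Function('w')(125)), Rational(1, 2)) = Pow(Add(-33435, Add(7, Mul(-1, Pow(125, 2)), Mul(-1, Pow(125, 3)))), Rational(1, 2)) = Pow(Add(-33435, Add(7, Mul(-1, 15625), Mul(-1, 1953125))), Rational(1, 2)) = Pow(Add(-33435, Add(7, -15625, -1953125)), Rational(1, 2)) = Pow(Add(-33435, -1968743), Rational(1, 2)) = Pow(-2002178, Rational(1, 2)) = Mul(I, Pow(2002178, Rational(1, 2)))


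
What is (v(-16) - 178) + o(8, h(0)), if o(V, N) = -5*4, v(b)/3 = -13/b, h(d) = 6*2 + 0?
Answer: -3129/16 ≈ -195.56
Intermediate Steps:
h(d) = 12 (h(d) = 12 + 0 = 12)
v(b) = -39/b (v(b) = 3*(-13/b) = -39/b)
o(V, N) = -20
(v(-16) - 178) + o(8, h(0)) = (-39/(-16) - 178) - 20 = (-39*(-1/16) - 178) - 20 = (39/16 - 178) - 20 = -2809/16 - 20 = -3129/16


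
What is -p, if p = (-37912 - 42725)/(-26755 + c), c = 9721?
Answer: -26879/5678 ≈ -4.7339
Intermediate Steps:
p = 26879/5678 (p = (-37912 - 42725)/(-26755 + 9721) = -80637/(-17034) = -80637*(-1/17034) = 26879/5678 ≈ 4.7339)
-p = -1*26879/5678 = -26879/5678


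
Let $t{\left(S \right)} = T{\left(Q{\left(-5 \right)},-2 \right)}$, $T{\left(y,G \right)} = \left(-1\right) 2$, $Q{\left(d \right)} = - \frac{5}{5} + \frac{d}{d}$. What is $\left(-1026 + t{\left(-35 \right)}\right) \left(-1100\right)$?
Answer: $1130800$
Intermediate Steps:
$Q{\left(d \right)} = 0$ ($Q{\left(d \right)} = \left(-5\right) \frac{1}{5} + 1 = -1 + 1 = 0$)
$T{\left(y,G \right)} = -2$
$t{\left(S \right)} = -2$
$\left(-1026 + t{\left(-35 \right)}\right) \left(-1100\right) = \left(-1026 - 2\right) \left(-1100\right) = \left(-1028\right) \left(-1100\right) = 1130800$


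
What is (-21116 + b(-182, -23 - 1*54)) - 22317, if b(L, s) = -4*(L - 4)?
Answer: -42689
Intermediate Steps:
b(L, s) = 16 - 4*L (b(L, s) = -4*(-4 + L) = 16 - 4*L)
(-21116 + b(-182, -23 - 1*54)) - 22317 = (-21116 + (16 - 4*(-182))) - 22317 = (-21116 + (16 + 728)) - 22317 = (-21116 + 744) - 22317 = -20372 - 22317 = -42689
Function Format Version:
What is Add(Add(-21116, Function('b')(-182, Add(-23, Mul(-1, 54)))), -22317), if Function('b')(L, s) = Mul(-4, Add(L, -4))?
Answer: -42689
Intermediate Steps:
Function('b')(L, s) = Add(16, Mul(-4, L)) (Function('b')(L, s) = Mul(-4, Add(-4, L)) = Add(16, Mul(-4, L)))
Add(Add(-21116, Function('b')(-182, Add(-23, Mul(-1, 54)))), -22317) = Add(Add(-21116, Add(16, Mul(-4, -182))), -22317) = Add(Add(-21116, Add(16, 728)), -22317) = Add(Add(-21116, 744), -22317) = Add(-20372, -22317) = -42689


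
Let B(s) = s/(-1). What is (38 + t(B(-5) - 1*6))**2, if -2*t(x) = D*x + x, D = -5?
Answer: 1296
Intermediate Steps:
B(s) = -s (B(s) = s*(-1) = -s)
t(x) = 2*x (t(x) = -(-5*x + x)/2 = -(-2)*x = 2*x)
(38 + t(B(-5) - 1*6))**2 = (38 + 2*(-1*(-5) - 1*6))**2 = (38 + 2*(5 - 6))**2 = (38 + 2*(-1))**2 = (38 - 2)**2 = 36**2 = 1296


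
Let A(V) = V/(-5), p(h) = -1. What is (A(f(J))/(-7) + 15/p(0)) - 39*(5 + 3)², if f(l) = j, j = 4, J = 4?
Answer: -87881/35 ≈ -2510.9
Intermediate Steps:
f(l) = 4
A(V) = -V/5 (A(V) = V*(-⅕) = -V/5)
(A(f(J))/(-7) + 15/p(0)) - 39*(5 + 3)² = (-⅕*4/(-7) + 15/(-1)) - 39*(5 + 3)² = (-⅘*(-⅐) + 15*(-1)) - 39*8² = (4/35 - 15) - 39*64 = -521/35 - 2496 = -87881/35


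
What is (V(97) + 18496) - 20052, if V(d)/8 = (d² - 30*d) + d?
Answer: 51212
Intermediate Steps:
V(d) = -232*d + 8*d² (V(d) = 8*((d² - 30*d) + d) = 8*(d² - 29*d) = -232*d + 8*d²)
(V(97) + 18496) - 20052 = (8*97*(-29 + 97) + 18496) - 20052 = (8*97*68 + 18496) - 20052 = (52768 + 18496) - 20052 = 71264 - 20052 = 51212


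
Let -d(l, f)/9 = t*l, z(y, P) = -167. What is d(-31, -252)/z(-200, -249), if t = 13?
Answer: -3627/167 ≈ -21.719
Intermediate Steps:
d(l, f) = -117*l
d(-31, -252)/z(-200, -249) = -117*(-31)/(-167) = 3627*(-1/167) = -3627/167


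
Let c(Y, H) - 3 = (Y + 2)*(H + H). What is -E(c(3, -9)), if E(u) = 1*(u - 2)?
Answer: 89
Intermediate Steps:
c(Y, H) = 3 + 2*H*(2 + Y) (c(Y, H) = 3 + (Y + 2)*(H + H) = 3 + (2 + Y)*(2*H) = 3 + 2*H*(2 + Y))
E(u) = -2 + u (E(u) = 1*(-2 + u) = -2 + u)
-E(c(3, -9)) = -(-2 + (3 + 4*(-9) + 2*(-9)*3)) = -(-2 + (3 - 36 - 54)) = -(-2 - 87) = -1*(-89) = 89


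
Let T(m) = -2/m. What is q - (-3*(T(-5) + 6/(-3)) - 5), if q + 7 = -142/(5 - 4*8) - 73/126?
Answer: -4007/1890 ≈ -2.1201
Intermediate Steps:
q = -877/378 (q = -7 + (-142/(5 - 4*8) - 73/126) = -7 + (-142/(5 - 32) - 73*1/126) = -7 + (-142/(-27) - 73/126) = -7 + (-142*(-1/27) - 73/126) = -7 + (142/27 - 73/126) = -7 + 1769/378 = -877/378 ≈ -2.3201)
q - (-3*(T(-5) + 6/(-3)) - 5) = -877/378 - (-3*(-2/(-5) + 6/(-3)) - 5) = -877/378 - (-3*(-2*(-⅕) + 6*(-⅓)) - 5) = -877/378 - (-3*(⅖ - 2) - 5) = -877/378 - (-3*(-8/5) - 5) = -877/378 - (24/5 - 5) = -877/378 - 1*(-⅕) = -877/378 + ⅕ = -4007/1890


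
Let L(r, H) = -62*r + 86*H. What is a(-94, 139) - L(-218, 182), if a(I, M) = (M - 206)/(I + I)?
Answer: -5483517/188 ≈ -29168.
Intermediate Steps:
a(I, M) = (-206 + M)/(2*I) (a(I, M) = (-206 + M)/((2*I)) = (-206 + M)*(1/(2*I)) = (-206 + M)/(2*I))
a(-94, 139) - L(-218, 182) = (½)*(-206 + 139)/(-94) - (-62*(-218) + 86*182) = (½)*(-1/94)*(-67) - (13516 + 15652) = 67/188 - 1*29168 = 67/188 - 29168 = -5483517/188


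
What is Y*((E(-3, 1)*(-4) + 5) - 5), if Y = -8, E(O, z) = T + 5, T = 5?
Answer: 320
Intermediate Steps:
E(O, z) = 10 (E(O, z) = 5 + 5 = 10)
Y*((E(-3, 1)*(-4) + 5) - 5) = -8*((10*(-4) + 5) - 5) = -8*((-40 + 5) - 5) = -8*(-35 - 5) = -8*(-40) = 320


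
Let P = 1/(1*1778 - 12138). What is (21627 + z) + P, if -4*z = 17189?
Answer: 179536209/10360 ≈ 17330.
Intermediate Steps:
z = -17189/4 (z = -¼*17189 = -17189/4 ≈ -4297.3)
P = -1/10360 (P = 1/(1778 - 12138) = 1/(-10360) = -1/10360 ≈ -9.6525e-5)
(21627 + z) + P = (21627 - 17189/4) - 1/10360 = 69319/4 - 1/10360 = 179536209/10360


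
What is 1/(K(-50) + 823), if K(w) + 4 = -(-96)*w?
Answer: -1/3981 ≈ -0.00025119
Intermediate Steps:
K(w) = -4 + 96*w (K(w) = -4 - (-96)*w = -4 + 96*w)
1/(K(-50) + 823) = 1/((-4 + 96*(-50)) + 823) = 1/((-4 - 4800) + 823) = 1/(-4804 + 823) = 1/(-3981) = -1/3981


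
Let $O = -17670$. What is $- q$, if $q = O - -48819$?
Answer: $-31149$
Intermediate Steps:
$q = 31149$ ($q = -17670 - -48819 = -17670 + 48819 = 31149$)
$- q = \left(-1\right) 31149 = -31149$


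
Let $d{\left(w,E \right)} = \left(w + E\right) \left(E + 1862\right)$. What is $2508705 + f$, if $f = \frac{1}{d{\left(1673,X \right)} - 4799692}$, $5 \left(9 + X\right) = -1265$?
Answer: $\frac{6377358910859}{2542092} \approx 2.5087 \cdot 10^{6}$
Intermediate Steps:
$X = -262$ ($X = -9 + \frac{1}{5} \left(-1265\right) = -9 - 253 = -262$)
$d{\left(w,E \right)} = \left(1862 + E\right) \left(E + w\right)$ ($d{\left(w,E \right)} = \left(E + w\right) \left(1862 + E\right) = \left(1862 + E\right) \left(E + w\right)$)
$f = - \frac{1}{2542092}$ ($f = \frac{1}{\left(\left(-262\right)^{2} + 1862 \left(-262\right) + 1862 \cdot 1673 - 438326\right) - 4799692} = \frac{1}{\left(68644 - 487844 + 3115126 - 438326\right) - 4799692} = \frac{1}{2257600 - 4799692} = \frac{1}{-2542092} = - \frac{1}{2542092} \approx -3.9338 \cdot 10^{-7}$)
$2508705 + f = 2508705 - \frac{1}{2542092} = \frac{6377358910859}{2542092}$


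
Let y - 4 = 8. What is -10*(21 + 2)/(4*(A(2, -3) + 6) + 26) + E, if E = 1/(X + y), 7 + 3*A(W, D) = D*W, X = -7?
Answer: -1676/245 ≈ -6.8408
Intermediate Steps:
y = 12 (y = 4 + 8 = 12)
A(W, D) = -7/3 + D*W/3 (A(W, D) = -7/3 + (D*W)/3 = -7/3 + D*W/3)
E = ⅕ (E = 1/(-7 + 12) = 1/5 = ⅕ ≈ 0.20000)
-10*(21 + 2)/(4*(A(2, -3) + 6) + 26) + E = -10*(21 + 2)/(4*((-7/3 + (⅓)*(-3)*2) + 6) + 26) + ⅕ = -230/(4*((-7/3 - 2) + 6) + 26) + ⅕ = -230/(4*(-13/3 + 6) + 26) + ⅕ = -230/(4*(5/3) + 26) + ⅕ = -230/(20/3 + 26) + ⅕ = -230/98/3 + ⅕ = -230*3/98 + ⅕ = -10*69/98 + ⅕ = -345/49 + ⅕ = -1676/245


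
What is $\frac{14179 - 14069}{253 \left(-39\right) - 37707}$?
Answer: $- \frac{55}{23787} \approx -0.0023122$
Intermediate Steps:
$\frac{14179 - 14069}{253 \left(-39\right) - 37707} = \frac{110}{-9867 - 37707} = \frac{110}{-47574} = 110 \left(- \frac{1}{47574}\right) = - \frac{55}{23787}$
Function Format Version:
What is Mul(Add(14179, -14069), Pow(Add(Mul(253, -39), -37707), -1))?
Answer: Rational(-55, 23787) ≈ -0.0023122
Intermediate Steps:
Mul(Add(14179, -14069), Pow(Add(Mul(253, -39), -37707), -1)) = Mul(110, Pow(Add(-9867, -37707), -1)) = Mul(110, Pow(-47574, -1)) = Mul(110, Rational(-1, 47574)) = Rational(-55, 23787)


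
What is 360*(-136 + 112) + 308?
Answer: -8332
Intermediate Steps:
360*(-136 + 112) + 308 = 360*(-24) + 308 = -8640 + 308 = -8332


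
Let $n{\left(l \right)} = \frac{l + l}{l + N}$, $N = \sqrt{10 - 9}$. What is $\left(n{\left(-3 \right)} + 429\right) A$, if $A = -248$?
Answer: $-107136$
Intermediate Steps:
$N = 1$ ($N = \sqrt{1} = 1$)
$n{\left(l \right)} = \frac{2 l}{1 + l}$ ($n{\left(l \right)} = \frac{l + l}{l + 1} = \frac{2 l}{1 + l}$)
$\left(n{\left(-3 \right)} + 429\right) A = \left(2 \left(-3\right) \frac{1}{1 - 3} + 429\right) \left(-248\right) = \left(2 \left(-3\right) \frac{1}{-2} + 429\right) \left(-248\right) = \left(2 \left(-3\right) \left(- \frac{1}{2}\right) + 429\right) \left(-248\right) = \left(3 + 429\right) \left(-248\right) = 432 \left(-248\right) = -107136$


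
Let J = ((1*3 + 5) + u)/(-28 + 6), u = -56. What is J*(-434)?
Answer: -10416/11 ≈ -946.91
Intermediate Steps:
J = 24/11 (J = ((1*3 + 5) - 56)/(-28 + 6) = ((3 + 5) - 56)/(-22) = (8 - 56)*(-1/22) = -48*(-1/22) = 24/11 ≈ 2.1818)
J*(-434) = (24/11)*(-434) = -10416/11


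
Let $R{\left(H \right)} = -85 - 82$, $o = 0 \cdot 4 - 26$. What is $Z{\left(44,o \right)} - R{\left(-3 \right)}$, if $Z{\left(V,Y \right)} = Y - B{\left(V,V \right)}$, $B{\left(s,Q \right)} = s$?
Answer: $97$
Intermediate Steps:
$o = -26$ ($o = 0 - 26 = -26$)
$Z{\left(V,Y \right)} = Y - V$
$R{\left(H \right)} = -167$
$Z{\left(44,o \right)} - R{\left(-3 \right)} = \left(-26 - 44\right) - -167 = \left(-26 - 44\right) + 167 = -70 + 167 = 97$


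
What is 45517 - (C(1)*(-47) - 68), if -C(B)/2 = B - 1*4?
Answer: 45867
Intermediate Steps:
C(B) = 8 - 2*B (C(B) = -2*(B - 1*4) = -2*(B - 4) = -2*(-4 + B) = 8 - 2*B)
45517 - (C(1)*(-47) - 68) = 45517 - ((8 - 2*1)*(-47) - 68) = 45517 - ((8 - 2)*(-47) - 68) = 45517 - (6*(-47) - 68) = 45517 - (-282 - 68) = 45517 - 1*(-350) = 45517 + 350 = 45867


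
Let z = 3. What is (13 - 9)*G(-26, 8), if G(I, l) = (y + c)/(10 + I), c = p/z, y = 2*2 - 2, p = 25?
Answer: -31/12 ≈ -2.5833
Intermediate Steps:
y = 2 (y = 4 - 2 = 2)
c = 25/3 ≈ 8.3333
G(I, l) = 31/(3*(10 + I)) (G(I, l) = (2 + 25/3)/(10 + I) = 31/(3*(10 + I)))
(13 - 9)*G(-26, 8) = (13 - 9)*(31/(3*(10 - 26))) = 4*((31/3)/(-16)) = 4*((31/3)*(-1/16)) = 4*(-31/48) = -31/12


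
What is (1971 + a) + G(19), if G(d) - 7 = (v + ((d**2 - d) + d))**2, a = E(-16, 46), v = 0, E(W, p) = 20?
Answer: 132319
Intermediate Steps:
a = 20
G(d) = 7 + d**4 (G(d) = 7 + (0 + ((d**2 - d) + d))**2 = 7 + (0 + d**2)**2 = 7 + (d**2)**2 = 7 + d**4)
(1971 + a) + G(19) = (1971 + 20) + (7 + 19**4) = 1991 + (7 + 130321) = 1991 + 130328 = 132319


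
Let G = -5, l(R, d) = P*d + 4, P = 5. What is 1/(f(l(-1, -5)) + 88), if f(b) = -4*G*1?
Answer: 1/108 ≈ 0.0092593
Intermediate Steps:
l(R, d) = 4 + 5*d (l(R, d) = 5*d + 4 = 4 + 5*d)
f(b) = 20 (f(b) = -4*(-5)*1 = 20*1 = 20)
1/(f(l(-1, -5)) + 88) = 1/(20 + 88) = 1/108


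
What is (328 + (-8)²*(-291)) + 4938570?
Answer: 4920274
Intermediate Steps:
(328 + (-8)²*(-291)) + 4938570 = (328 + 64*(-291)) + 4938570 = (328 - 18624) + 4938570 = -18296 + 4938570 = 4920274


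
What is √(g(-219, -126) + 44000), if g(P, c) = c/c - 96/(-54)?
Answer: 5*√15841/3 ≈ 209.77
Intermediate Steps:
g(P, c) = 25/9 (g(P, c) = 1 - 96*(-1/54) = 1 + 16/9 = 25/9)
√(g(-219, -126) + 44000) = √(25/9 + 44000) = √(396025/9) = 5*√15841/3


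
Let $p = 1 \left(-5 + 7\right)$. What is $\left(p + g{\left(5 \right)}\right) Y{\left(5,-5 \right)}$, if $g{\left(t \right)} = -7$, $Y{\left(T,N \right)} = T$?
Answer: $-25$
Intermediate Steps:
$p = 2$ ($p = 1 \cdot 2 = 2$)
$\left(p + g{\left(5 \right)}\right) Y{\left(5,-5 \right)} = \left(2 - 7\right) 5 = \left(-5\right) 5 = -25$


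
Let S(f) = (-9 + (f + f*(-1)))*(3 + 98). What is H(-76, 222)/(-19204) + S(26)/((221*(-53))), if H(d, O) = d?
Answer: 4586656/56234113 ≈ 0.081564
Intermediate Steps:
S(f) = -909 (S(f) = (-9 + (f - f))*101 = (-9 + 0)*101 = -9*101 = -909)
H(-76, 222)/(-19204) + S(26)/((221*(-53))) = -76/(-19204) - 909/(221*(-53)) = -76*(-1/19204) - 909/(-11713) = 19/4801 - 909*(-1/11713) = 19/4801 + 909/11713 = 4586656/56234113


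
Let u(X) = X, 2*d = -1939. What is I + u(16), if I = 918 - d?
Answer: 3807/2 ≈ 1903.5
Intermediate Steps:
d = -1939/2 (d = (½)*(-1939) = -1939/2 ≈ -969.50)
I = 3775/2 (I = 918 - 1*(-1939/2) = 918 + 1939/2 = 3775/2 ≈ 1887.5)
I + u(16) = 3775/2 + 16 = 3807/2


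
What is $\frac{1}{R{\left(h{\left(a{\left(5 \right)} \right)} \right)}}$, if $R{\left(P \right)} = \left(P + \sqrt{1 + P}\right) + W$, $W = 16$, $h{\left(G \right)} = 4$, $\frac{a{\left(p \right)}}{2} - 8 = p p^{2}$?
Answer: $\frac{4}{79} - \frac{\sqrt{5}}{395} \approx 0.044972$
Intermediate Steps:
$a{\left(p \right)} = 16 + 2 p^{3}$ ($a{\left(p \right)} = 16 + 2 p p^{2} = 16 + 2 p^{3}$)
$R{\left(P \right)} = 16 + P + \sqrt{1 + P}$ ($R{\left(P \right)} = \left(P + \sqrt{1 + P}\right) + 16 = 16 + P + \sqrt{1 + P}$)
$\frac{1}{R{\left(h{\left(a{\left(5 \right)} \right)} \right)}} = \frac{1}{16 + 4 + \sqrt{1 + 4}} = \frac{1}{16 + 4 + \sqrt{5}} = \frac{1}{20 + \sqrt{5}}$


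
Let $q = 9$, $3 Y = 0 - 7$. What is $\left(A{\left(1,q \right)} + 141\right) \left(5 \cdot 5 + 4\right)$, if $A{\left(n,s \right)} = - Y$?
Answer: $\frac{12470}{3} \approx 4156.7$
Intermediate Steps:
$Y = - \frac{7}{3}$ ($Y = \frac{0 - 7}{3} = \frac{1}{3} \left(-7\right) = - \frac{7}{3} \approx -2.3333$)
$A{\left(n,s \right)} = \frac{7}{3}$ ($A{\left(n,s \right)} = \left(-1\right) \left(- \frac{7}{3}\right) = \frac{7}{3}$)
$\left(A{\left(1,q \right)} + 141\right) \left(5 \cdot 5 + 4\right) = \left(\frac{7}{3} + 141\right) \left(5 \cdot 5 + 4\right) = \frac{430 \left(25 + 4\right)}{3} = \frac{430}{3} \cdot 29 = \frac{12470}{3}$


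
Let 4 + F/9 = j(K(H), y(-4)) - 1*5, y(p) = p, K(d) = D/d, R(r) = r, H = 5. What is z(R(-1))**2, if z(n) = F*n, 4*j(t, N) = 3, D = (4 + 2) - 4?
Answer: 88209/16 ≈ 5513.1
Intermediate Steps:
D = 2 (D = 6 - 4 = 2)
K(d) = 2/d
j(t, N) = 3/4 (j(t, N) = (1/4)*3 = 3/4)
F = -297/4 (F = -36 + 9*(3/4 - 1*5) = -36 + 9*(3/4 - 5) = -36 + 9*(-17/4) = -36 - 153/4 = -297/4 ≈ -74.250)
z(n) = -297*n/4
z(R(-1))**2 = (-297/4*(-1))**2 = (297/4)**2 = 88209/16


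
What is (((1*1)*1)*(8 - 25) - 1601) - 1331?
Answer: -2949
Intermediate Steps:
(((1*1)*1)*(8 - 25) - 1601) - 1331 = ((1*1)*(-17) - 1601) - 1331 = (1*(-17) - 1601) - 1331 = (-17 - 1601) - 1331 = -1618 - 1331 = -2949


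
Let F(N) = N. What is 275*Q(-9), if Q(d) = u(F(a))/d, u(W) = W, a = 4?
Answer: -1100/9 ≈ -122.22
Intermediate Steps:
Q(d) = 4/d
275*Q(-9) = 275*(4/(-9)) = 275*(4*(-⅑)) = 275*(-4/9) = -1100/9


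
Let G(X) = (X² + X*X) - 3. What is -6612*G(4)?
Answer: -191748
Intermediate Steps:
G(X) = -3 + 2*X² (G(X) = (X² + X²) - 3 = 2*X² - 3 = -3 + 2*X²)
-6612*G(4) = -6612*(-3 + 2*4²) = -6612*(-3 + 2*16) = -6612*(-3 + 32) = -6612*29 = -191748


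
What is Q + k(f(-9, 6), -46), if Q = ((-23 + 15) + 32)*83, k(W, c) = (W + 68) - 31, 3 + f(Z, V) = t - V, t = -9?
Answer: 2011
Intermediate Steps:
f(Z, V) = -12 - V (f(Z, V) = -3 + (-9 - V) = -12 - V)
k(W, c) = 37 + W (k(W, c) = (68 + W) - 31 = 37 + W)
Q = 1992 (Q = (-8 + 32)*83 = 24*83 = 1992)
Q + k(f(-9, 6), -46) = 1992 + (37 + (-12 - 1*6)) = 1992 + (37 + (-12 - 6)) = 1992 + (37 - 18) = 1992 + 19 = 2011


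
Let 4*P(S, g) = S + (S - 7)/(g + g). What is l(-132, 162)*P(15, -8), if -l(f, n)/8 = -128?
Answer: 3712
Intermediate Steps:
l(f, n) = 1024 (l(f, n) = -8*(-128) = 1024)
P(S, g) = S/4 + (-7 + S)/(8*g) (P(S, g) = (S + (S - 7)/(g + g))/4 = (S + (-7 + S)/((2*g)))/4 = (S + (-7 + S)*(1/(2*g)))/4 = (S + (-7 + S)/(2*g))/4 = S/4 + (-7 + S)/(8*g))
l(-132, 162)*P(15, -8) = 1024*((1/8)*(-7 + 15 + 2*15*(-8))/(-8)) = 1024*((1/8)*(-1/8)*(-7 + 15 - 240)) = 1024*((1/8)*(-1/8)*(-232)) = 1024*(29/8) = 3712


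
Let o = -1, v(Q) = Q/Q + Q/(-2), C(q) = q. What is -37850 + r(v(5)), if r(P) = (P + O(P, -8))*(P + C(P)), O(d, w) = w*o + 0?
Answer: -75739/2 ≈ -37870.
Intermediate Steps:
v(Q) = 1 - Q/2 (v(Q) = 1 + Q*(-1/2) = 1 - Q/2)
O(d, w) = -w (O(d, w) = w*(-1) + 0 = -w + 0 = -w)
r(P) = 2*P*(8 + P) (r(P) = (P - 1*(-8))*(P + P) = (P + 8)*(2*P) = (8 + P)*(2*P) = 2*P*(8 + P))
-37850 + r(v(5)) = -37850 + 2*(1 - 1/2*5)*(8 + (1 - 1/2*5)) = -37850 + 2*(1 - 5/2)*(8 + (1 - 5/2)) = -37850 + 2*(-3/2)*(8 - 3/2) = -37850 + 2*(-3/2)*(13/2) = -37850 - 39/2 = -75739/2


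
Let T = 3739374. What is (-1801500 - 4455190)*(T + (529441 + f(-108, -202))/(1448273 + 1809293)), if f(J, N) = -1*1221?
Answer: -38107177970651218880/1628783 ≈ -2.3396e+13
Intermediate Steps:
f(J, N) = -1221
(-1801500 - 4455190)*(T + (529441 + f(-108, -202))/(1448273 + 1809293)) = (-1801500 - 4455190)*(3739374 + (529441 - 1221)/(1448273 + 1809293)) = -6256690*(3739374 + 528220/3257566) = -6256690*(3739374 + 528220*(1/3257566)) = -6256690*(3739374 + 264110/1628783) = -6256690*6090629065952/1628783 = -38107177970651218880/1628783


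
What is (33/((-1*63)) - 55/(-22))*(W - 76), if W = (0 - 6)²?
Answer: -1660/21 ≈ -79.048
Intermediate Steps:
W = 36 (W = (-6)² = 36)
(33/((-1*63)) - 55/(-22))*(W - 76) = (33/((-1*63)) - 55/(-22))*(36 - 76) = (33/(-63) - 55*(-1/22))*(-40) = (33*(-1/63) + 5/2)*(-40) = (-11/21 + 5/2)*(-40) = (83/42)*(-40) = -1660/21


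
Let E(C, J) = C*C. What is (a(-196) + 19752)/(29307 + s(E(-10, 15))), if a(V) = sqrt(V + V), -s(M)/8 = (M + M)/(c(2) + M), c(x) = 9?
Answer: 2152968/3192863 + 1526*I*sqrt(2)/3192863 ≈ 0.67431 + 0.00067591*I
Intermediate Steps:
E(C, J) = C**2
s(M) = -16*M/(9 + M) (s(M) = -8*(M + M)/(9 + M) = -8*2*M/(9 + M) = -16*M/(9 + M))
a(V) = sqrt(2)*sqrt(V) (a(V) = sqrt(2*V) = sqrt(2)*sqrt(V))
(a(-196) + 19752)/(29307 + s(E(-10, 15))) = (sqrt(2)*sqrt(-196) + 19752)/(29307 - 16*(-10)**2/(9 + (-10)**2)) = (sqrt(2)*(14*I) + 19752)/(29307 - 16*100/(9 + 100)) = (14*I*sqrt(2) + 19752)/(29307 - 16*100/109) = (19752 + 14*I*sqrt(2))/(29307 - 16*100*1/109) = (19752 + 14*I*sqrt(2))/(29307 - 1600/109) = (19752 + 14*I*sqrt(2))/(3192863/109) = (19752 + 14*I*sqrt(2))*(109/3192863) = 2152968/3192863 + 1526*I*sqrt(2)/3192863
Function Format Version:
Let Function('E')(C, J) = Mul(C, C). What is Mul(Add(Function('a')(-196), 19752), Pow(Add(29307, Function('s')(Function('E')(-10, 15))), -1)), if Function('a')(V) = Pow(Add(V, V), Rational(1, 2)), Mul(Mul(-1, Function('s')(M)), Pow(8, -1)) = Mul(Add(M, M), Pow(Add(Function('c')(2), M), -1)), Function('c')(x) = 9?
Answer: Add(Rational(2152968, 3192863), Mul(Rational(1526, 3192863), I, Pow(2, Rational(1, 2)))) ≈ Add(0.67431, Mul(0.00067591, I))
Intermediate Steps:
Function('E')(C, J) = Pow(C, 2)
Function('s')(M) = Mul(-16, M, Pow(Add(9, M), -1)) (Function('s')(M) = Mul(-8, Mul(Add(M, M), Pow(Add(9, M), -1))) = Mul(-8, Mul(Mul(2, M), Pow(Add(9, M), -1))) = Mul(-8, Mul(2, M, Pow(Add(9, M), -1))) = Mul(-16, M, Pow(Add(9, M), -1)))
Function('a')(V) = Mul(Pow(2, Rational(1, 2)), Pow(V, Rational(1, 2))) (Function('a')(V) = Pow(Mul(2, V), Rational(1, 2)) = Mul(Pow(2, Rational(1, 2)), Pow(V, Rational(1, 2))))
Mul(Add(Function('a')(-196), 19752), Pow(Add(29307, Function('s')(Function('E')(-10, 15))), -1)) = Mul(Add(Mul(Pow(2, Rational(1, 2)), Pow(-196, Rational(1, 2))), 19752), Pow(Add(29307, Mul(-16, Pow(-10, 2), Pow(Add(9, Pow(-10, 2)), -1))), -1)) = Mul(Add(Mul(Pow(2, Rational(1, 2)), Mul(14, I)), 19752), Pow(Add(29307, Mul(-16, 100, Pow(Add(9, 100), -1))), -1)) = Mul(Add(Mul(14, I, Pow(2, Rational(1, 2))), 19752), Pow(Add(29307, Mul(-16, 100, Pow(109, -1))), -1)) = Mul(Add(19752, Mul(14, I, Pow(2, Rational(1, 2)))), Pow(Add(29307, Mul(-16, 100, Rational(1, 109))), -1)) = Mul(Add(19752, Mul(14, I, Pow(2, Rational(1, 2)))), Pow(Add(29307, Rational(-1600, 109)), -1)) = Mul(Add(19752, Mul(14, I, Pow(2, Rational(1, 2)))), Pow(Rational(3192863, 109), -1)) = Mul(Add(19752, Mul(14, I, Pow(2, Rational(1, 2)))), Rational(109, 3192863)) = Add(Rational(2152968, 3192863), Mul(Rational(1526, 3192863), I, Pow(2, Rational(1, 2))))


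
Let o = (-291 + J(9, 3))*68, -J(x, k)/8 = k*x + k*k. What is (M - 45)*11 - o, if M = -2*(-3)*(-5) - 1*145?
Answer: 36952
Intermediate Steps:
J(x, k) = -8*k**2 - 8*k*x (J(x, k) = -8*(k*x + k*k) = -8*(k*x + k**2) = -8*(k**2 + k*x) = -8*k**2 - 8*k*x)
M = -175 (M = 6*(-5) - 145 = -30 - 145 = -175)
o = -39372 (o = (-291 - 8*3*(3 + 9))*68 = (-291 - 8*3*12)*68 = (-291 - 288)*68 = -579*68 = -39372)
(M - 45)*11 - o = (-175 - 45)*11 - 1*(-39372) = -220*11 + 39372 = -2420 + 39372 = 36952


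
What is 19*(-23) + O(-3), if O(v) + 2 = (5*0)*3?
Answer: -439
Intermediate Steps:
O(v) = -2 (O(v) = -2 + (5*0)*3 = -2 + 0*3 = -2 + 0 = -2)
19*(-23) + O(-3) = 19*(-23) - 2 = -437 - 2 = -439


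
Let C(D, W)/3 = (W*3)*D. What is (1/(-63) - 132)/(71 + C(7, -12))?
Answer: 8317/43155 ≈ 0.19272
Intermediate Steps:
C(D, W) = 9*D*W (C(D, W) = 3*((W*3)*D) = 3*((3*W)*D) = 3*(3*D*W) = 9*D*W)
(1/(-63) - 132)/(71 + C(7, -12)) = (1/(-63) - 132)/(71 + 9*7*(-12)) = (-1/63 - 132)/(71 - 756) = -8317/63/(-685) = -1/685*(-8317/63) = 8317/43155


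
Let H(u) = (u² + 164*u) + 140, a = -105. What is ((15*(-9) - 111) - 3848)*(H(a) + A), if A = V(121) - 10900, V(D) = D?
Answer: 68918396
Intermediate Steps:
H(u) = 140 + u² + 164*u
A = -10779 (A = 121 - 10900 = -10779)
((15*(-9) - 111) - 3848)*(H(a) + A) = ((15*(-9) - 111) - 3848)*((140 + (-105)² + 164*(-105)) - 10779) = ((-135 - 111) - 3848)*((140 + 11025 - 17220) - 10779) = (-246 - 3848)*(-6055 - 10779) = -4094*(-16834) = 68918396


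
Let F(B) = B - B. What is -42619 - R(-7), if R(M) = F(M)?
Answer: -42619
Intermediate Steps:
F(B) = 0
R(M) = 0
-42619 - R(-7) = -42619 - 1*0 = -42619 + 0 = -42619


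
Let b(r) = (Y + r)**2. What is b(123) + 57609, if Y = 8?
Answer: 74770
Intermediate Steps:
b(r) = (8 + r)**2
b(123) + 57609 = (8 + 123)**2 + 57609 = 131**2 + 57609 = 17161 + 57609 = 74770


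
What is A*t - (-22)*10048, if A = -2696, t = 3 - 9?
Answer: 237232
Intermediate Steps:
t = -6
A*t - (-22)*10048 = -2696*(-6) - (-22)*10048 = 16176 - 1*(-221056) = 16176 + 221056 = 237232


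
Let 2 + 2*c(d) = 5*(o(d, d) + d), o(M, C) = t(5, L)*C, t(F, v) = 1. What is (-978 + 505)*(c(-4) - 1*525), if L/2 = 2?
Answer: 258258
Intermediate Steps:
L = 4 (L = 2*2 = 4)
o(M, C) = C (o(M, C) = 1*C = C)
c(d) = -1 + 5*d (c(d) = -1 + (5*(d + d))/2 = -1 + (5*(2*d))/2 = -1 + (10*d)/2 = -1 + 5*d)
(-978 + 505)*(c(-4) - 1*525) = (-978 + 505)*((-1 + 5*(-4)) - 1*525) = -473*((-1 - 20) - 525) = -473*(-21 - 525) = -473*(-546) = 258258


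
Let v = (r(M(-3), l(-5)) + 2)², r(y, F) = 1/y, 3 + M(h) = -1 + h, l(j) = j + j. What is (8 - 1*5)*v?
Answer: 507/49 ≈ 10.347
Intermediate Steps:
l(j) = 2*j
M(h) = -4 + h (M(h) = -3 + (-1 + h) = -4 + h)
v = 169/49 (v = (1/(-4 - 3) + 2)² = (1/(-7) + 2)² = (-⅐ + 2)² = (13/7)² = 169/49 ≈ 3.4490)
(8 - 1*5)*v = (8 - 1*5)*(169/49) = (8 - 5)*(169/49) = 3*(169/49) = 507/49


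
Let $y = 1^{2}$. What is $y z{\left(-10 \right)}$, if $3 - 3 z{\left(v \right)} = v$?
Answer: $\frac{13}{3} \approx 4.3333$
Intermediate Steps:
$z{\left(v \right)} = 1 - \frac{v}{3}$
$y = 1$
$y z{\left(-10 \right)} = 1 \left(1 - - \frac{10}{3}\right) = 1 \left(1 + \frac{10}{3}\right) = 1 \cdot \frac{13}{3} = \frac{13}{3}$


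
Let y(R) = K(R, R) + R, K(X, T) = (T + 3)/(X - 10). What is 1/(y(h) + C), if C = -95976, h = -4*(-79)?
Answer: -306/29271641 ≈ -1.0454e-5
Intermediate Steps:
K(X, T) = (3 + T)/(-10 + X)
h = 316
y(R) = R + (3 + R)/(-10 + R) (y(R) = (3 + R)/(-10 + R) + R = R + (3 + R)/(-10 + R))
1/(y(h) + C) = 1/((3 + 316 + 316*(-10 + 316))/(-10 + 316) - 95976) = 1/((3 + 316 + 316*306)/306 - 95976) = 1/((3 + 316 + 96696)/306 - 95976) = 1/((1/306)*97015 - 95976) = 1/(97015/306 - 95976) = 1/(-29271641/306) = -306/29271641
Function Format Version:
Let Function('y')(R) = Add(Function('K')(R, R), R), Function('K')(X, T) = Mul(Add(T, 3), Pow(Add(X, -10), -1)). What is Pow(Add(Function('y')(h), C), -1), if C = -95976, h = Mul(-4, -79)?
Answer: Rational(-306, 29271641) ≈ -1.0454e-5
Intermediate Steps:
Function('K')(X, T) = Mul(Pow(Add(-10, X), -1), Add(3, T)) (Function('K')(X, T) = Mul(Add(3, T), Pow(Add(-10, X), -1)) = Mul(Pow(Add(-10, X), -1), Add(3, T)))
h = 316
Function('y')(R) = Add(R, Mul(Pow(Add(-10, R), -1), Add(3, R))) (Function('y')(R) = Add(Mul(Pow(Add(-10, R), -1), Add(3, R)), R) = Add(R, Mul(Pow(Add(-10, R), -1), Add(3, R))))
Pow(Add(Function('y')(h), C), -1) = Pow(Add(Mul(Pow(Add(-10, 316), -1), Add(3, 316, Mul(316, Add(-10, 316)))), -95976), -1) = Pow(Add(Mul(Pow(306, -1), Add(3, 316, Mul(316, 306))), -95976), -1) = Pow(Add(Mul(Rational(1, 306), Add(3, 316, 96696)), -95976), -1) = Pow(Add(Mul(Rational(1, 306), 97015), -95976), -1) = Pow(Add(Rational(97015, 306), -95976), -1) = Pow(Rational(-29271641, 306), -1) = Rational(-306, 29271641)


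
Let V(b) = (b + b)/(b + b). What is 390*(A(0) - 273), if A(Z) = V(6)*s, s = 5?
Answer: -104520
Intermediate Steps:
V(b) = 1 (V(b) = (2*b)/((2*b)) = (2*b)*(1/(2*b)) = 1)
A(Z) = 5 (A(Z) = 1*5 = 5)
390*(A(0) - 273) = 390*(5 - 273) = 390*(-268) = -104520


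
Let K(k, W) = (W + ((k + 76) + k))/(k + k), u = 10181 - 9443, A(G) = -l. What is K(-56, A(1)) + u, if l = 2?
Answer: 41347/56 ≈ 738.34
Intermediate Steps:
A(G) = -2 (A(G) = -1*2 = -2)
u = 738
K(k, W) = (76 + W + 2*k)/(2*k) (K(k, W) = (W + ((76 + k) + k))/((2*k)) = (W + (76 + 2*k))*(1/(2*k)) = (76 + W + 2*k)*(1/(2*k)) = (76 + W + 2*k)/(2*k))
K(-56, A(1)) + u = (38 - 56 + (1/2)*(-2))/(-56) + 738 = -(38 - 56 - 1)/56 + 738 = -1/56*(-19) + 738 = 19/56 + 738 = 41347/56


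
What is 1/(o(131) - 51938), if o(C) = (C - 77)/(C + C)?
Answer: -131/6803851 ≈ -1.9254e-5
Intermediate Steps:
o(C) = (-77 + C)/(2*C) (o(C) = (-77 + C)/((2*C)) = (-77 + C)*(1/(2*C)) = (-77 + C)/(2*C))
1/(o(131) - 51938) = 1/((½)*(-77 + 131)/131 - 51938) = 1/((½)*(1/131)*54 - 51938) = 1/(27/131 - 51938) = 1/(-6803851/131) = -131/6803851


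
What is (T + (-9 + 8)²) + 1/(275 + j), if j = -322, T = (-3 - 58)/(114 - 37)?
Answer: 675/3619 ≈ 0.18652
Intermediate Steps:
T = -61/77 ≈ -0.79221
(T + (-9 + 8)²) + 1/(275 + j) = (-61/77 + (-9 + 8)²) + 1/(275 - 322) = (-61/77 + (-1)²) + 1/(-47) = (-61/77 + 1) - 1/47 = 16/77 - 1/47 = 675/3619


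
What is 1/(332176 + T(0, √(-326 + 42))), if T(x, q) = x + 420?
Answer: 1/332596 ≈ 3.0067e-6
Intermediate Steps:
T(x, q) = 420 + x
1/(332176 + T(0, √(-326 + 42))) = 1/(332176 + (420 + 0)) = 1/(332176 + 420) = 1/332596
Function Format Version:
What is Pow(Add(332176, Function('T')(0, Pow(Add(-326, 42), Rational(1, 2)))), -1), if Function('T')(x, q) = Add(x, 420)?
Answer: Rational(1, 332596) ≈ 3.0067e-6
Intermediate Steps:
Function('T')(x, q) = Add(420, x)
Pow(Add(332176, Function('T')(0, Pow(Add(-326, 42), Rational(1, 2)))), -1) = Pow(Add(332176, Add(420, 0)), -1) = Pow(Add(332176, 420), -1) = Pow(332596, -1) = Rational(1, 332596)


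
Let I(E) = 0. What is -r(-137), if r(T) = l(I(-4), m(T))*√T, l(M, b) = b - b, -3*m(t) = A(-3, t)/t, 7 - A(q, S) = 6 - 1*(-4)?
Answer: 0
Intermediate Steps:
A(q, S) = -3 (A(q, S) = 7 - (6 - 1*(-4)) = 7 - (6 + 4) = 7 - 1*10 = 7 - 10 = -3)
m(t) = 1/t (m(t) = -(-1)/t = 1/t)
l(M, b) = 0
r(T) = 0 (r(T) = 0*√T = 0)
-r(-137) = -1*0 = 0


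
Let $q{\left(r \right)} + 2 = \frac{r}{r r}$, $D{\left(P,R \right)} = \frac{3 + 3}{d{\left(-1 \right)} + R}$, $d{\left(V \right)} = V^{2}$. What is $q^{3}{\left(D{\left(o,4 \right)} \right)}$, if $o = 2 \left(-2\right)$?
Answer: $- \frac{343}{216} \approx -1.588$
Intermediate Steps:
$o = -4$
$D{\left(P,R \right)} = \frac{6}{1 + R}$ ($D{\left(P,R \right)} = \frac{3 + 3}{\left(-1\right)^{2} + R} = \frac{6}{1 + R}$)
$q{\left(r \right)} = -2 + \frac{1}{r}$ ($q{\left(r \right)} = -2 + \frac{r}{r r} = -2 + \frac{r}{r^{2}} = -2 + \frac{1}{r}$)
$q^{3}{\left(D{\left(o,4 \right)} \right)} = \left(-2 + \frac{1}{6 \frac{1}{1 + 4}}\right)^{3} = \left(-2 + \frac{1}{6 \cdot \frac{1}{5}}\right)^{3} = \left(-2 + \frac{1}{\frac{6}{5}}\right)^{3} = \left(-2 + \frac{5}{6}\right)^{3} = \left(- \frac{7}{6}\right)^{3} = - \frac{343}{216}$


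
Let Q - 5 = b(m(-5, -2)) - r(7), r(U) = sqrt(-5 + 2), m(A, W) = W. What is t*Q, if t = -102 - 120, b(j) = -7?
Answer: 444 + 222*I*sqrt(3) ≈ 444.0 + 384.52*I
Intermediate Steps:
r(U) = I*sqrt(3) (r(U) = sqrt(-3) = I*sqrt(3))
Q = -2 - I*sqrt(3) (Q = 5 + (-7 - I*sqrt(3)) = -2 - I*sqrt(3) ≈ -2.0 - 1.732*I)
t = -222
t*Q = -222*(-2 - I*sqrt(3)) = 444 + 222*I*sqrt(3)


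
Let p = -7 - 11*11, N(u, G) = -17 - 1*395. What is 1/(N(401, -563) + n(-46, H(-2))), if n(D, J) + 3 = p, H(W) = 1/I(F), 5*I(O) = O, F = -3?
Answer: -1/543 ≈ -0.0018416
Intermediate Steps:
I(O) = O/5
H(W) = -5/3 (H(W) = 1/((⅕)*(-3)) = 1/(-⅗) = -5/3)
N(u, G) = -412 (N(u, G) = -17 - 395 = -412)
p = -128 (p = -7 - 121 = -128)
n(D, J) = -131 (n(D, J) = -3 - 128 = -131)
1/(N(401, -563) + n(-46, H(-2))) = 1/(-412 - 131) = 1/(-543) = -1/543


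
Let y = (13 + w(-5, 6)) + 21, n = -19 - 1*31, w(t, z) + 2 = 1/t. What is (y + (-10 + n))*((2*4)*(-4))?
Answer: 4512/5 ≈ 902.40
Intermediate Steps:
w(t, z) = -2 + 1/t
n = -50 (n = -19 - 31 = -50)
y = 159/5 (y = (13 + (-2 + 1/(-5))) + 21 = (13 + (-2 - ⅕)) + 21 = (13 - 11/5) + 21 = 54/5 + 21 = 159/5 ≈ 31.800)
(y + (-10 + n))*((2*4)*(-4)) = (159/5 + (-10 - 50))*((2*4)*(-4)) = (159/5 - 60)*(8*(-4)) = -141/5*(-32) = 4512/5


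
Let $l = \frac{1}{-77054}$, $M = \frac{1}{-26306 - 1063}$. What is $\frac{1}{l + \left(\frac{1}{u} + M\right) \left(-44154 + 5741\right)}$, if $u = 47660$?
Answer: $\frac{50254870766580}{30028762673171} \approx 1.6736$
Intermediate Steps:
$M = - \frac{1}{27369}$ ($M = \frac{1}{-27369} = - \frac{1}{27369} \approx -3.6538 \cdot 10^{-5}$)
$l = - \frac{1}{77054} \approx -1.2978 \cdot 10^{-5}$
$\frac{1}{l + \left(\frac{1}{u} + M\right) \left(-44154 + 5741\right)} = \frac{1}{- \frac{1}{77054} + \left(\frac{1}{47660} - \frac{1}{27369}\right) \left(-44154 + 5741\right)} = \frac{1}{- \frac{1}{77054} + \left(\frac{1}{47660} - \frac{1}{27369}\right) \left(-38413\right)} = \frac{1}{- \frac{1}{77054} - - \frac{779438183}{1304406540}} = \frac{1}{- \frac{1}{77054} + \frac{779438183}{1304406540}} = \frac{1}{\frac{30028762673171}{50254870766580}} = \frac{50254870766580}{30028762673171}$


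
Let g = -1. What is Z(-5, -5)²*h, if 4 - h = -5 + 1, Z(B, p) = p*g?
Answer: 200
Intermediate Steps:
Z(B, p) = -p (Z(B, p) = p*(-1) = -p)
h = 8 (h = 4 - (-5 + 1) = 4 - 1*(-4) = 4 + 4 = 8)
Z(-5, -5)²*h = (-1*(-5))²*8 = 5²*8 = 25*8 = 200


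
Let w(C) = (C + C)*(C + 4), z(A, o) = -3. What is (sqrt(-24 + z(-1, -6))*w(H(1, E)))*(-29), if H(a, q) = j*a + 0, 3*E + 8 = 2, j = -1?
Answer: 522*I*sqrt(3) ≈ 904.13*I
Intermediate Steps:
E = -2 (E = -8/3 + (1/3)*2 = -8/3 + 2/3 = -2)
H(a, q) = -a (H(a, q) = -a + 0 = -a)
w(C) = 2*C*(4 + C) (w(C) = (2*C)*(4 + C) = 2*C*(4 + C))
(sqrt(-24 + z(-1, -6))*w(H(1, E)))*(-29) = (sqrt(-24 - 3)*(2*(-1*1)*(4 - 1*1)))*(-29) = (sqrt(-27)*(2*(-1)*(4 - 1)))*(-29) = ((3*I*sqrt(3))*(2*(-1)*3))*(-29) = ((3*I*sqrt(3))*(-6))*(-29) = -18*I*sqrt(3)*(-29) = 522*I*sqrt(3)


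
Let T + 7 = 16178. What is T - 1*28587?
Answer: -12416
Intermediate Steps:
T = 16171 (T = -7 + 16178 = 16171)
T - 1*28587 = 16171 - 1*28587 = 16171 - 28587 = -12416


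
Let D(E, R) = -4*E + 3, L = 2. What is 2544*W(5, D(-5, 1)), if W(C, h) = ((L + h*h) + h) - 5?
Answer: 1396656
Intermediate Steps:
D(E, R) = 3 - 4*E
W(C, h) = -3 + h + h**2 (W(C, h) = ((2 + h*h) + h) - 5 = ((2 + h**2) + h) - 5 = (2 + h + h**2) - 5 = -3 + h + h**2)
2544*W(5, D(-5, 1)) = 2544*(-3 + (3 - 4*(-5)) + (3 - 4*(-5))**2) = 2544*(-3 + (3 + 20) + (3 + 20)**2) = 2544*(-3 + 23 + 23**2) = 2544*(-3 + 23 + 529) = 2544*549 = 1396656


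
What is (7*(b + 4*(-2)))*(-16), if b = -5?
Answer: 1456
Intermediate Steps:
(7*(b + 4*(-2)))*(-16) = (7*(-5 + 4*(-2)))*(-16) = (7*(-5 - 8))*(-16) = (7*(-13))*(-16) = -91*(-16) = 1456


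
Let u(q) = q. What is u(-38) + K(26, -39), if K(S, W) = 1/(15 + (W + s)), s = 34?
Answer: -379/10 ≈ -37.900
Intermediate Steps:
K(S, W) = 1/(49 + W) (K(S, W) = 1/(15 + (W + 34)) = 1/(15 + (34 + W)) = 1/(49 + W))
u(-38) + K(26, -39) = -38 + 1/(49 - 39) = -38 + 1/10 = -38 + ⅒ = -379/10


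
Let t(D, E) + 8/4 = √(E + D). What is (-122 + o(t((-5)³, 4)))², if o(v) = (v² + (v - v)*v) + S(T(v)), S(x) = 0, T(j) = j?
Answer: 55185 + 21032*I ≈ 55185.0 + 21032.0*I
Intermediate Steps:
t(D, E) = -2 + √(D + E) (t(D, E) = -2 + √(E + D) = -2 + √(D + E))
o(v) = v² (o(v) = (v² + (v - v)*v) + 0 = (v² + 0*v) + 0 = (v² + 0) + 0 = v² + 0 = v²)
(-122 + o(t((-5)³, 4)))² = (-122 + (-2 + √((-5)³ + 4))²)² = (-122 + (-2 + √(-125 + 4))²)² = (-122 + (-2 + √(-121))²)² = (-122 + (-2 + 11*I)²)²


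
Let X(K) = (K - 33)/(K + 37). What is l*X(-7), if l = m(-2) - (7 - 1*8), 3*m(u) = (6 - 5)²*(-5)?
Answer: 8/9 ≈ 0.88889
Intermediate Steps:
m(u) = -5/3 (m(u) = ((6 - 5)²*(-5))/3 = (1²*(-5))/3 = (1*(-5))/3 = (⅓)*(-5) = -5/3)
X(K) = (-33 + K)/(37 + K)
l = -⅔ (l = -5/3 - (7 - 1*8) = -5/3 - (7 - 8) = -5/3 - 1*(-1) = -5/3 + 1 = -⅔ ≈ -0.66667)
l*X(-7) = -2*(-33 - 7)/(3*(37 - 7)) = -2*(-40)/(3*30) = -(-40)/45 = -⅔*(-4/3) = 8/9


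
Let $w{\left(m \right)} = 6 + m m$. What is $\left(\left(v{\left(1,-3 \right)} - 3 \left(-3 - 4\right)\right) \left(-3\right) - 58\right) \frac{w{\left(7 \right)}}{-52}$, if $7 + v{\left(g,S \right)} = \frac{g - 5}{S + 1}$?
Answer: $\frac{2915}{26} \approx 112.12$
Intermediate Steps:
$w{\left(m \right)} = 6 + m^{2}$
$v{\left(g,S \right)} = -7 + \frac{-5 + g}{1 + S}$ ($v{\left(g,S \right)} = -7 + \frac{g - 5}{S + 1} = -7 + \frac{-5 + g}{1 + S}$)
$\left(\left(v{\left(1,-3 \right)} - 3 \left(-3 - 4\right)\right) \left(-3\right) - 58\right) \frac{w{\left(7 \right)}}{-52} = \left(\left(\frac{-12 + 1 - -21}{1 - 3} - 3 \left(-3 - 4\right)\right) \left(-3\right) - 58\right) \frac{6 + 7^{2}}{-52} = \left(\left(\frac{-12 + 1 + 21}{-2} - -21\right) \left(-3\right) - 58\right) \left(6 + 49\right) \left(- \frac{1}{52}\right) = \left(\left(\left(- \frac{1}{2}\right) 10 + 21\right) \left(-3\right) - 58\right) 55 \left(- \frac{1}{52}\right) = \left(\left(-5 + 21\right) \left(-3\right) - 58\right) \left(- \frac{55}{52}\right) = \left(16 \left(-3\right) - 58\right) \left(- \frac{55}{52}\right) = \left(-48 - 58\right) \left(- \frac{55}{52}\right) = \left(-106\right) \left(- \frac{55}{52}\right) = \frac{2915}{26}$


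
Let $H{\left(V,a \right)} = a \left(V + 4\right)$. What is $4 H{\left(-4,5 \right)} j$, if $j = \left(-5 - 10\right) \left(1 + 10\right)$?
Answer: $0$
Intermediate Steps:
$H{\left(V,a \right)} = a \left(4 + V\right)$
$j = -165$ ($j = \left(-15\right) 11 = -165$)
$4 H{\left(-4,5 \right)} j = 4 \cdot 5 \left(4 - 4\right) \left(-165\right) = 4 \cdot 5 \cdot 0 \left(-165\right) = 4 \cdot 0 \left(-165\right) = 0 \left(-165\right) = 0$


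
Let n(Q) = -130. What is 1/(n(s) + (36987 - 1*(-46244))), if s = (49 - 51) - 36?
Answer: 1/83101 ≈ 1.2034e-5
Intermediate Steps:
s = -38 (s = -2 - 36 = -38)
1/(n(s) + (36987 - 1*(-46244))) = 1/(-130 + (36987 - 1*(-46244))) = 1/(-130 + (36987 + 46244)) = 1/(-130 + 83231) = 1/83101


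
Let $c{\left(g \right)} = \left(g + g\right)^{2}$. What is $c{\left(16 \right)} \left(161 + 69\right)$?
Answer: $235520$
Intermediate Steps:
$c{\left(g \right)} = 4 g^{2}$ ($c{\left(g \right)} = \left(2 g\right)^{2} = 4 g^{2}$)
$c{\left(16 \right)} \left(161 + 69\right) = 4 \cdot 16^{2} \left(161 + 69\right) = 4 \cdot 256 \cdot 230 = 1024 \cdot 230 = 235520$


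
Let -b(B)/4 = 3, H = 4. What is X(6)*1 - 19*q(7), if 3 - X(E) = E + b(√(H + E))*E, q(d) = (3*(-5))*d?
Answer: 2064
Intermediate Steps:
q(d) = -15*d
b(B) = -12 (b(B) = -4*3 = -12)
X(E) = 3 + 11*E (X(E) = 3 - (E - 12*E) = 3 - (-11)*E = 3 + 11*E)
X(6)*1 - 19*q(7) = (3 + 11*6)*1 - (-285)*7 = (3 + 66)*1 - 19*(-105) = 69*1 + 1995 = 69 + 1995 = 2064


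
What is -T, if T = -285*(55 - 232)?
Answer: -50445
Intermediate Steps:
T = 50445 (T = -285*(-177) = 50445)
-T = -1*50445 = -50445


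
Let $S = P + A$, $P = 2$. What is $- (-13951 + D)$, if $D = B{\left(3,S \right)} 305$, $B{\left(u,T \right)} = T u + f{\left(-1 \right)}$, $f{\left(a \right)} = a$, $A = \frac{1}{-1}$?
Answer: $13341$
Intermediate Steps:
$A = -1$
$S = 1$ ($S = 2 - 1 = 1$)
$B{\left(u,T \right)} = -1 + T u$ ($B{\left(u,T \right)} = T u - 1 = -1 + T u$)
$D = 610$ ($D = \left(-1 + 1 \cdot 3\right) 305 = \left(-1 + 3\right) 305 = 2 \cdot 305 = 610$)
$- (-13951 + D) = - (-13951 + 610) = \left(-1\right) \left(-13341\right) = 13341$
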